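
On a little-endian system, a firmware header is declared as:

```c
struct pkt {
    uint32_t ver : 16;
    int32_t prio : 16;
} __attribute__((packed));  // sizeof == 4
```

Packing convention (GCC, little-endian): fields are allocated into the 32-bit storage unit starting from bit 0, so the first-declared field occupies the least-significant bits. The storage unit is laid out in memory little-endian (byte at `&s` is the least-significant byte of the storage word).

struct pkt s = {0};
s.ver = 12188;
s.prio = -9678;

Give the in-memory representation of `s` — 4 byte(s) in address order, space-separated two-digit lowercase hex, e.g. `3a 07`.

[0+:16] ver=12188 & 0xffff = 0x2f9c; word=0x00002f9c
[16+:16] prio=-9678 & 0xffff = 0xda32; word=0xda322f9c
word = 0xda322f9c → little-endian bytes:
  [0]=0x9c  [1]=0x2f  [2]=0x32  [3]=0xda

9c 2f 32 da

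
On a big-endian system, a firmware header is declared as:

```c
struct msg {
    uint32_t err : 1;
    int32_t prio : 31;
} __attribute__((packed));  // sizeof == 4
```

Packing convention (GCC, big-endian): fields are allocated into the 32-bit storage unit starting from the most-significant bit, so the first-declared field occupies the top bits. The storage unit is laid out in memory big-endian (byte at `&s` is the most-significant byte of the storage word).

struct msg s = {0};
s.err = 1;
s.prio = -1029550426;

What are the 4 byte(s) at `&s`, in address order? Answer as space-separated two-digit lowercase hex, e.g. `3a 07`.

c2 a2 4e a6

[31+:1] err=1 & 0x1 = 0x1; word=0x80000000
[0+:31] prio=-1029550426 & 0x7fffffff = 0x42a24ea6; word=0xc2a24ea6
word = 0xc2a24ea6 → big-endian bytes:
  [0]=0xc2  [1]=0xa2  [2]=0x4e  [3]=0xa6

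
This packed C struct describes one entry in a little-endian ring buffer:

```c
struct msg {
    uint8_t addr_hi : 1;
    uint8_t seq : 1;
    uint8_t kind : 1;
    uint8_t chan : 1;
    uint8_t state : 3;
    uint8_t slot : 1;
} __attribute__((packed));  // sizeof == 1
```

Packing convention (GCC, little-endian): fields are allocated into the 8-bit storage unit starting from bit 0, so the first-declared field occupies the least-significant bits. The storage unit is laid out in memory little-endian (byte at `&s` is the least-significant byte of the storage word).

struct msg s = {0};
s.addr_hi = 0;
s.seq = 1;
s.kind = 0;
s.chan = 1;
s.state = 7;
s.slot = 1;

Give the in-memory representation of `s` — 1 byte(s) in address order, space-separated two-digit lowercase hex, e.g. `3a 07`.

addr_hi (1b) val=0 bits=0x0 at bit 0: 0x00
seq (1b) val=1 bits=0x1 at bit 1: 0x02
kind (1b) val=0 bits=0x0 at bit 2: 0x02
chan (1b) val=1 bits=0x1 at bit 3: 0x0a
state (3b) val=7 bits=0x7 at bit 4: 0x7a
slot (1b) val=1 bits=0x1 at bit 7: 0xfa
word = 0xfa → little-endian bytes:
  [0]=0xfa

fa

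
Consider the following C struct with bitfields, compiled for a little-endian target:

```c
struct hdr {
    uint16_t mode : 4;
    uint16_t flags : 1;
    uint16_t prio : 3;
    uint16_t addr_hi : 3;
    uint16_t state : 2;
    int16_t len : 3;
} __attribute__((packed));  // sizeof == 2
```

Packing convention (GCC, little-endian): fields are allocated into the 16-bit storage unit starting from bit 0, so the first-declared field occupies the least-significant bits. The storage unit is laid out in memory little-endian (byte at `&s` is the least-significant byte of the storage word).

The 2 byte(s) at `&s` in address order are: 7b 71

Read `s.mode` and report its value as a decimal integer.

[0]=0x7b [1]=0x71 (little-endian) → word 0x717b
mode:4 @ bit 0 → (0x717b>>0)&0xf = 0xb  ←
flags:1 @ bit 4 → (0x717b>>4)&0x1 = 0x1
prio:3 @ bit 5 → (0x717b>>5)&0x7 = 0x3
addr_hi:3 @ bit 8 → (0x717b>>8)&0x7 = 0x1
state:2 @ bit 11 → (0x717b>>11)&0x3 = 0x2
len:3 @ bit 13 → (0x717b>>13)&0x7 = 0x3

11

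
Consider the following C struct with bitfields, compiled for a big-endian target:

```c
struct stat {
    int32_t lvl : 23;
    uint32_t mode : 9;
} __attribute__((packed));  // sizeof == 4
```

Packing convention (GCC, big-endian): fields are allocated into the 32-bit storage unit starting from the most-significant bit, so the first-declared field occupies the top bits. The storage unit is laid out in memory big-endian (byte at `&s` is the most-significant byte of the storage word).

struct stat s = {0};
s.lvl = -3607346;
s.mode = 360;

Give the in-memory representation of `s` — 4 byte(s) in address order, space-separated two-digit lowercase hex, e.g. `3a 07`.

[9+:23] lvl=-3607346 & 0x7fffff = 0x48f4ce; word=0x91e99c00
[0+:9] mode=360 & 0x1ff = 0x168; word=0x91e99d68
word = 0x91e99d68 → big-endian bytes:
  [0]=0x91  [1]=0xe9  [2]=0x9d  [3]=0x68

91 e9 9d 68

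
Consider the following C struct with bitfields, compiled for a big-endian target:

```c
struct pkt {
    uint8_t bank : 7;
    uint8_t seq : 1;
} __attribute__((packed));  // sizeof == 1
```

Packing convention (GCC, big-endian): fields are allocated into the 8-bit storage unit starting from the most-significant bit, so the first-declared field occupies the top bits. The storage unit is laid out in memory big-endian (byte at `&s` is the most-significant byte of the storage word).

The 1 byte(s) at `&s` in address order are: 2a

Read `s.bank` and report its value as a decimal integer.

[0]=0x2a (big-endian) → word 0x2a
bank [1+:7] = (word>>1) & 0x7f = 21  ←
seq [0+:1] = (word>>0) & 0x1 = 0

21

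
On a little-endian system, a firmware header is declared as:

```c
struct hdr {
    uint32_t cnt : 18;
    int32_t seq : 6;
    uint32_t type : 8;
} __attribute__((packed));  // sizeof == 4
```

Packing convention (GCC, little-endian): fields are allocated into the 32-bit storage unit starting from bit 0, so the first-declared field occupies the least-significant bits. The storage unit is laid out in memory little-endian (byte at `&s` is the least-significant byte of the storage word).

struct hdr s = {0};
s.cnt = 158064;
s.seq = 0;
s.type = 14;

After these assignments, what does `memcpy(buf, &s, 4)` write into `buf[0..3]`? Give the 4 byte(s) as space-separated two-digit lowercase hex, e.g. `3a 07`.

70 69 02 0e

cnt:18 = 158064 → 0x26970 << 0 → word 0x00026970
seq:6 = 0 → 0x0 << 18 → word 0x00026970
type:8 = 14 → 0xe << 24 → word 0x0e026970
word = 0x0e026970 → little-endian bytes:
  [0]=0x70  [1]=0x69  [2]=0x02  [3]=0x0e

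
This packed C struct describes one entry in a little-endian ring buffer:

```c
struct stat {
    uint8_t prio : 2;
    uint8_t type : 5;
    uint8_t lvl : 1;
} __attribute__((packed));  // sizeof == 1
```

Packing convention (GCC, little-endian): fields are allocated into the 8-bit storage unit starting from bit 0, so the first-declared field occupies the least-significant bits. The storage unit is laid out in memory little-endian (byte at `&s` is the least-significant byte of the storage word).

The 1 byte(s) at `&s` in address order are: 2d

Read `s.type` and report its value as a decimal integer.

[0]=0x2d (little-endian) → word 0x2d
prio [0+:2] = (word>>0) & 0x3 = 1
type [2+:5] = (word>>2) & 0x1f = 11  ←
lvl [7+:1] = (word>>7) & 0x1 = 0

11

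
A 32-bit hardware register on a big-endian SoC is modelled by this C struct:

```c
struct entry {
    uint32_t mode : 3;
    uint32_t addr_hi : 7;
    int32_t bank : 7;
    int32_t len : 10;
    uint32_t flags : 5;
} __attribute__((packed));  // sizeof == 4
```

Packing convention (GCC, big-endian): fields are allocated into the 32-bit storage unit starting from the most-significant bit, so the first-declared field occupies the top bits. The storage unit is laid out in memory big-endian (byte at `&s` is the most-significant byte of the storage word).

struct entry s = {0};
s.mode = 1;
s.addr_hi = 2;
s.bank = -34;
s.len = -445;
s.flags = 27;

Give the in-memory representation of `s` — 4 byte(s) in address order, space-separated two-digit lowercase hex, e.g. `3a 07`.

mode:3 = 1 → 0x1 << 29 → word 0x20000000
addr_hi:7 = 2 → 0x2 << 22 → word 0x20800000
bank:7 = -34 → 0x5e << 15 → word 0x20af0000
len:10 = -445 → 0x243 << 5 → word 0x20af4860
flags:5 = 27 → 0x1b << 0 → word 0x20af487b
word = 0x20af487b → big-endian bytes:
  [0]=0x20  [1]=0xaf  [2]=0x48  [3]=0x7b

20 af 48 7b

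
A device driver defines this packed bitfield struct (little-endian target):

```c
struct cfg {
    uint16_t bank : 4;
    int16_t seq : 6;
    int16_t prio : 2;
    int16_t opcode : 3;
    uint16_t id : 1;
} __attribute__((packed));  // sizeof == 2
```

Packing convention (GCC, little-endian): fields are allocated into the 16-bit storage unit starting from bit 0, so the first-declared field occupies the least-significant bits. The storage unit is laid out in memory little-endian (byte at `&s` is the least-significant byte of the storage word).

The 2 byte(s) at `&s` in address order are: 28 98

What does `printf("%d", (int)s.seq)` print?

[0]=0x28 [1]=0x98 (little-endian) → word 0x9828
bank:4 @ bit 0 → (0x9828>>0)&0xf = 0x8
seq:6 @ bit 4 → (0x9828>>4)&0x3f = 0x2  ←
prio:2 @ bit 10 → (0x9828>>10)&0x3 = 0x2
opcode:3 @ bit 12 → (0x9828>>12)&0x7 = 0x1
id:1 @ bit 15 → (0x9828>>15)&0x1 = 0x1
seq signed 6b, MSB=0: value = 2

2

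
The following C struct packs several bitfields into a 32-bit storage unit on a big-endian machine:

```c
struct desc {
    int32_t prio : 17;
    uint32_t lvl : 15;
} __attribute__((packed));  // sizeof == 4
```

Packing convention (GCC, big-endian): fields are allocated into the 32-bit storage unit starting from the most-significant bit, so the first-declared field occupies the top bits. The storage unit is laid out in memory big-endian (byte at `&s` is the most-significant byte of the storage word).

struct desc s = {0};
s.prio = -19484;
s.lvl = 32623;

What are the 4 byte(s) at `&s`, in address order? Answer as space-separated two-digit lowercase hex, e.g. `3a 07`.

d9 f2 7f 6f

prio:17 = -19484 → 0x1b3e4 << 15 → word 0xd9f20000
lvl:15 = 32623 → 0x7f6f << 0 → word 0xd9f27f6f
word = 0xd9f27f6f → big-endian bytes:
  [0]=0xd9  [1]=0xf2  [2]=0x7f  [3]=0x6f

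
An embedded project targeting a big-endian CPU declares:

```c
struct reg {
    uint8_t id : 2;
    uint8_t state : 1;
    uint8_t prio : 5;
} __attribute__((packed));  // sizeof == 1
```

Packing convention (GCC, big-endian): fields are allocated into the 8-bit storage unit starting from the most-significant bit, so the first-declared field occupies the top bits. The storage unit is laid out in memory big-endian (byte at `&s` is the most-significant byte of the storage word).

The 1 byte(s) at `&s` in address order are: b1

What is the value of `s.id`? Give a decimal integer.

2

[0]=0xb1 (big-endian) → word 0xb1
id:2 @ bit 6 → (0xb1>>6)&0x3 = 0x2  ←
state:1 @ bit 5 → (0xb1>>5)&0x1 = 0x1
prio:5 @ bit 0 → (0xb1>>0)&0x1f = 0x11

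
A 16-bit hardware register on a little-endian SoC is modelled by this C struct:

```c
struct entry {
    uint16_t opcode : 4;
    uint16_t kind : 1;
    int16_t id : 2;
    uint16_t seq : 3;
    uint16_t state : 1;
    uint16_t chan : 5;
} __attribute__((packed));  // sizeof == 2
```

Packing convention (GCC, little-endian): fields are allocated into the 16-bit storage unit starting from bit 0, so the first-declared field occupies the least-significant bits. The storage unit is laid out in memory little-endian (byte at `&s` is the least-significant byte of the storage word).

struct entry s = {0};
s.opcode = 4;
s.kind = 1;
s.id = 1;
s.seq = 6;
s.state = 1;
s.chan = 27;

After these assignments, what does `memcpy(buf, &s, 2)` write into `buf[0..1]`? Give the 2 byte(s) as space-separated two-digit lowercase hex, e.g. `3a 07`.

34 df

[0+:4] opcode=4 & 0xf = 0x4; word=0x0004
[4+:1] kind=1 & 0x1 = 0x1; word=0x0014
[5+:2] id=1 & 0x3 = 0x1; word=0x0034
[7+:3] seq=6 & 0x7 = 0x6; word=0x0334
[10+:1] state=1 & 0x1 = 0x1; word=0x0734
[11+:5] chan=27 & 0x1f = 0x1b; word=0xdf34
word = 0xdf34 → little-endian bytes:
  [0]=0x34  [1]=0xdf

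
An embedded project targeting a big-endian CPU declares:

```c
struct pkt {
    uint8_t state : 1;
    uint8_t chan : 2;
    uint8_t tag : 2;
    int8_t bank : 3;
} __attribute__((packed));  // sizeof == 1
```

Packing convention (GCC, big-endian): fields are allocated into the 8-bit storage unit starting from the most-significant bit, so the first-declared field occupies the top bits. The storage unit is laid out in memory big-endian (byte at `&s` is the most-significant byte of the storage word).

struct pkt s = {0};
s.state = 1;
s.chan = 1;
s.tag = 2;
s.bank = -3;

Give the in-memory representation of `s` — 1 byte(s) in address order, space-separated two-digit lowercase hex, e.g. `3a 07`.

[7+:1] state=1 & 0x1 = 0x1; word=0x80
[5+:2] chan=1 & 0x3 = 0x1; word=0xa0
[3+:2] tag=2 & 0x3 = 0x2; word=0xb0
[0+:3] bank=-3 & 0x7 = 0x5; word=0xb5
word = 0xb5 → big-endian bytes:
  [0]=0xb5

b5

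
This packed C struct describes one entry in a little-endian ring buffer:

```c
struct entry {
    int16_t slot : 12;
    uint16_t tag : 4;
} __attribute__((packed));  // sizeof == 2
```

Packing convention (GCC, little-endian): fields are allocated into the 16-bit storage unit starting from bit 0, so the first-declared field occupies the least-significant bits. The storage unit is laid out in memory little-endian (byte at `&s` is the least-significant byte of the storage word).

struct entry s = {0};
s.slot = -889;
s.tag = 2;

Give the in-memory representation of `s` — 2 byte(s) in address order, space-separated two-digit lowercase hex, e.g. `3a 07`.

87 2c

slot (12b) val=-889 bits=0xc87 at bit 0: 0x0c87
tag (4b) val=2 bits=0x2 at bit 12: 0x2c87
word = 0x2c87 → little-endian bytes:
  [0]=0x87  [1]=0x2c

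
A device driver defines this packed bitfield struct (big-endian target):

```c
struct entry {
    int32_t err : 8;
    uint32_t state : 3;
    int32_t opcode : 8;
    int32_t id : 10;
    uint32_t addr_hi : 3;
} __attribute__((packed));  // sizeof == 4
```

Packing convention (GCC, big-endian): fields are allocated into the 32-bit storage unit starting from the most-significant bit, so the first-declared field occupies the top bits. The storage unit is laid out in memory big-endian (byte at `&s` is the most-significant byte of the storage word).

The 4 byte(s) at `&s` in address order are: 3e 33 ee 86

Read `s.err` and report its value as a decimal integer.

62

[0]=0x3e [1]=0x33 [2]=0xee [3]=0x86 (big-endian) → word 0x3e33ee86
err:8 @ bit 24 → (0x3e33ee86>>24)&0xff = 0x3e  ←
state:3 @ bit 21 → (0x3e33ee86>>21)&0x7 = 0x1
opcode:8 @ bit 13 → (0x3e33ee86>>13)&0xff = 0x9f
id:10 @ bit 3 → (0x3e33ee86>>3)&0x3ff = 0x1d0
addr_hi:3 @ bit 0 → (0x3e33ee86>>0)&0x7 = 0x6
err signed 8b, MSB=0: value = 62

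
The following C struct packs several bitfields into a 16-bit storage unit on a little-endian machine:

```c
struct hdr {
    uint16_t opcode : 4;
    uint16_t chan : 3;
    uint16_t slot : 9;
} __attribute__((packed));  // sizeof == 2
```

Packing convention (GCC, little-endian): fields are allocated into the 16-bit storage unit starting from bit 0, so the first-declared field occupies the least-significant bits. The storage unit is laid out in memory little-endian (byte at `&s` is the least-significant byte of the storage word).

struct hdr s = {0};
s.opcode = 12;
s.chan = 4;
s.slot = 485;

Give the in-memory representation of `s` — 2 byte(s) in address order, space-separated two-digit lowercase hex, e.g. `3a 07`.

cc f2

[0+:4] opcode=12 & 0xf = 0xc; word=0x000c
[4+:3] chan=4 & 0x7 = 0x4; word=0x004c
[7+:9] slot=485 & 0x1ff = 0x1e5; word=0xf2cc
word = 0xf2cc → little-endian bytes:
  [0]=0xcc  [1]=0xf2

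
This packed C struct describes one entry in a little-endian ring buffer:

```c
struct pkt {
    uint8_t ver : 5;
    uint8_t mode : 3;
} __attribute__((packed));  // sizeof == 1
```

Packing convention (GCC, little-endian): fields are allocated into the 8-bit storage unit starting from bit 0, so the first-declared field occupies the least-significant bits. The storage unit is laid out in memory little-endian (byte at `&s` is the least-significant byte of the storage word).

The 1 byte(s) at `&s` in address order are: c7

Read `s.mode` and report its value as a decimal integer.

[0]=0xc7 (little-endian) → word 0xc7
ver [0+:5] = (word>>0) & 0x1f = 7
mode [5+:3] = (word>>5) & 0x7 = 6  ←

6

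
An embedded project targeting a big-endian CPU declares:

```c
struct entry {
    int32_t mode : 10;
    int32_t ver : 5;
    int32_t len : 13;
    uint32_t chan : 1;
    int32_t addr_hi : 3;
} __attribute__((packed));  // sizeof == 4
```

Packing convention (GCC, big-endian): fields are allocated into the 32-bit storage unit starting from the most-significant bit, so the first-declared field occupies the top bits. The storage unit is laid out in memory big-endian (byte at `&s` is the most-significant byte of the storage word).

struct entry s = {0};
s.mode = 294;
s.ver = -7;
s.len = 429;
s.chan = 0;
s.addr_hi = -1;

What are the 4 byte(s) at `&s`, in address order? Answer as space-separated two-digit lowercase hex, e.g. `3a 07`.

49 b2 1a d7

mode:10 = 294 → 0x126 << 22 → word 0x49800000
ver:5 = -7 → 0x19 << 17 → word 0x49b20000
len:13 = 429 → 0x1ad << 4 → word 0x49b21ad0
chan:1 = 0 → 0x0 << 3 → word 0x49b21ad0
addr_hi:3 = -1 → 0x7 << 0 → word 0x49b21ad7
word = 0x49b21ad7 → big-endian bytes:
  [0]=0x49  [1]=0xb2  [2]=0x1a  [3]=0xd7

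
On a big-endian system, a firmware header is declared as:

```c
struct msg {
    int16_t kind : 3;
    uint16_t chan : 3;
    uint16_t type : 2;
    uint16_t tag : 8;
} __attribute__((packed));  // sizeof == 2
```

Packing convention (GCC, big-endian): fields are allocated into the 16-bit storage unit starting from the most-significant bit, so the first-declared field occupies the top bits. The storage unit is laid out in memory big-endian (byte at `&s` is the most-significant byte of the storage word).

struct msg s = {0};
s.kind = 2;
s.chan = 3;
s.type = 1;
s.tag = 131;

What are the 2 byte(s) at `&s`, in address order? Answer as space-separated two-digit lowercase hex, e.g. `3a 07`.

kind (3b) val=2 bits=0x2 at bit 13: 0x4000
chan (3b) val=3 bits=0x3 at bit 10: 0x4c00
type (2b) val=1 bits=0x1 at bit 8: 0x4d00
tag (8b) val=131 bits=0x83 at bit 0: 0x4d83
word = 0x4d83 → big-endian bytes:
  [0]=0x4d  [1]=0x83

4d 83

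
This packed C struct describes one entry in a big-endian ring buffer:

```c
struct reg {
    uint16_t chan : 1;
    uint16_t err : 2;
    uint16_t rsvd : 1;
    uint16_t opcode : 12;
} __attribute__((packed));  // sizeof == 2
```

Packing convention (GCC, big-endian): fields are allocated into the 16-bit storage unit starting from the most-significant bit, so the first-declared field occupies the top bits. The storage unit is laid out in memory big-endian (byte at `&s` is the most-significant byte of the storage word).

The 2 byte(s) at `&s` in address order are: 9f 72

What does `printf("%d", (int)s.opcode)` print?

3954

[0]=0x9f [1]=0x72 (big-endian) → word 0x9f72
chan [15+:1] = (word>>15) & 0x1 = 1
err [13+:2] = (word>>13) & 0x3 = 0
rsvd [12+:1] = (word>>12) & 0x1 = 1
opcode [0+:12] = (word>>0) & 0xfff = 3954  ←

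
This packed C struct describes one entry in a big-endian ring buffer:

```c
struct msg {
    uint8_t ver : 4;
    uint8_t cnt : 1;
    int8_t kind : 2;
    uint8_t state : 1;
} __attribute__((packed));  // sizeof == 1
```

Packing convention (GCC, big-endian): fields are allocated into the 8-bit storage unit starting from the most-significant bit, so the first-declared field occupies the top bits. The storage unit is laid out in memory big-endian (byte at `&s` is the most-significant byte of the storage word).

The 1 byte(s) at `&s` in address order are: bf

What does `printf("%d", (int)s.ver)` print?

[0]=0xbf (big-endian) → word 0xbf
ver:4 @ bit 4 → (0xbf>>4)&0xf = 0xb  ←
cnt:1 @ bit 3 → (0xbf>>3)&0x1 = 0x1
kind:2 @ bit 1 → (0xbf>>1)&0x3 = 0x3
state:1 @ bit 0 → (0xbf>>0)&0x1 = 0x1

11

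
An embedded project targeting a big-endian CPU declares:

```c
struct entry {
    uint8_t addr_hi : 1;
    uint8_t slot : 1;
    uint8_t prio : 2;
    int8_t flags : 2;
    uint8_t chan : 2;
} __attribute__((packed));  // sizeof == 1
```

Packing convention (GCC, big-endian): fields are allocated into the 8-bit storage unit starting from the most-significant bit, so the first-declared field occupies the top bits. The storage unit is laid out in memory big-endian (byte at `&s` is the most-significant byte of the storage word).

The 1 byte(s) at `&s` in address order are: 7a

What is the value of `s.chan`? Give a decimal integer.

2

[0]=0x7a (big-endian) → word 0x7a
addr_hi:1 @ bit 7 → (0x7a>>7)&0x1 = 0x0
slot:1 @ bit 6 → (0x7a>>6)&0x1 = 0x1
prio:2 @ bit 4 → (0x7a>>4)&0x3 = 0x3
flags:2 @ bit 2 → (0x7a>>2)&0x3 = 0x2
chan:2 @ bit 0 → (0x7a>>0)&0x3 = 0x2  ←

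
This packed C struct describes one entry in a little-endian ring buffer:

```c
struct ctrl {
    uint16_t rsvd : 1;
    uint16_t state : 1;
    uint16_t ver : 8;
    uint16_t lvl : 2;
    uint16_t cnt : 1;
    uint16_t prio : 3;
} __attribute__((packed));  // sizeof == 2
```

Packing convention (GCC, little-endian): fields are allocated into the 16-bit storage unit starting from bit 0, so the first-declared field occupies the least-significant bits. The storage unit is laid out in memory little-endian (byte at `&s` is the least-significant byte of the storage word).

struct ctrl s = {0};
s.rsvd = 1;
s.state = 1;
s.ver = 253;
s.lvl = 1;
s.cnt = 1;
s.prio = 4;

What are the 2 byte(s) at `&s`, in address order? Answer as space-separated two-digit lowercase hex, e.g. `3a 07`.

[0+:1] rsvd=1 & 0x1 = 0x1; word=0x0001
[1+:1] state=1 & 0x1 = 0x1; word=0x0003
[2+:8] ver=253 & 0xff = 0xfd; word=0x03f7
[10+:2] lvl=1 & 0x3 = 0x1; word=0x07f7
[12+:1] cnt=1 & 0x1 = 0x1; word=0x17f7
[13+:3] prio=4 & 0x7 = 0x4; word=0x97f7
word = 0x97f7 → little-endian bytes:
  [0]=0xf7  [1]=0x97

f7 97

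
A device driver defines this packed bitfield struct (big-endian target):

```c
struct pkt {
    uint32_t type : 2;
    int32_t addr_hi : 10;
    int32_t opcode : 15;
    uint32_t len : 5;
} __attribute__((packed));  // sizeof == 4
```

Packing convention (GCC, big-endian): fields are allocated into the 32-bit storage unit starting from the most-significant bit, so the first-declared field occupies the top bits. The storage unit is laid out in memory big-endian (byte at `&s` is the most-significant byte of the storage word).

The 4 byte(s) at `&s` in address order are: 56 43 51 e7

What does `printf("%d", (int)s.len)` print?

7

[0]=0x56 [1]=0x43 [2]=0x51 [3]=0xe7 (big-endian) → word 0x564351e7
type [30+:2] = (word>>30) & 0x3 = 1
addr_hi [20+:10] = (word>>20) & 0x3ff = 356
opcode [5+:15] = (word>>5) & 0x7fff = 6799
len [0+:5] = (word>>0) & 0x1f = 7  ←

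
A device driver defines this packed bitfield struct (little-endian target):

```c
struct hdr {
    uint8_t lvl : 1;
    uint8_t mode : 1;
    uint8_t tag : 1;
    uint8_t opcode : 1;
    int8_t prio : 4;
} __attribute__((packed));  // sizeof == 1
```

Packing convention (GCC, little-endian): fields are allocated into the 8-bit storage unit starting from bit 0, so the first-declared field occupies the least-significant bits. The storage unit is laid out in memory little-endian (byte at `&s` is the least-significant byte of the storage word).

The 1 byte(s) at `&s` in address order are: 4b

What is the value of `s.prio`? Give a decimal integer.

[0]=0x4b (little-endian) → word 0x4b
lvl [0+:1] = (word>>0) & 0x1 = 1
mode [1+:1] = (word>>1) & 0x1 = 1
tag [2+:1] = (word>>2) & 0x1 = 0
opcode [3+:1] = (word>>3) & 0x1 = 1
prio [4+:4] = (word>>4) & 0xf = 4  ←
prio signed 4b, MSB=0: value = 4

4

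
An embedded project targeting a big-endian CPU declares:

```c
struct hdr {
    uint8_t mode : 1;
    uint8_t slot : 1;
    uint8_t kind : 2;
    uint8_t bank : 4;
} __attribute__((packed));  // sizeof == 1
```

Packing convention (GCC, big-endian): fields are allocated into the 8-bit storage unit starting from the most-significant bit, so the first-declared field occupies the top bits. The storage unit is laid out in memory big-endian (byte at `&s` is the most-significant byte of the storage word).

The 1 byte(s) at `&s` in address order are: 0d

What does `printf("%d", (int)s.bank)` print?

[0]=0x0d (big-endian) → word 0x0d
mode:1 @ bit 7 → (0x0d>>7)&0x1 = 0x0
slot:1 @ bit 6 → (0x0d>>6)&0x1 = 0x0
kind:2 @ bit 4 → (0x0d>>4)&0x3 = 0x0
bank:4 @ bit 0 → (0x0d>>0)&0xf = 0xd  ←

13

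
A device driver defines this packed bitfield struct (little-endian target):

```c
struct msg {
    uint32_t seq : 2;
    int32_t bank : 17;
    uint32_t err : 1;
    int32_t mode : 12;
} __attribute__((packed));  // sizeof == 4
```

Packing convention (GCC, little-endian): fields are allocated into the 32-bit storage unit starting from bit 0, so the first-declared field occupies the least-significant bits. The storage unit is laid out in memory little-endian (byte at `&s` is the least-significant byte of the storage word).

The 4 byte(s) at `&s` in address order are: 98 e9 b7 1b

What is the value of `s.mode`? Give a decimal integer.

443

[0]=0x98 [1]=0xe9 [2]=0xb7 [3]=0x1b (little-endian) → word 0x1bb7e998
seq [0+:2] = (word>>0) & 0x3 = 0
bank [2+:17] = (word>>2) & 0x1ffff = 129638
err [19+:1] = (word>>19) & 0x1 = 0
mode [20+:12] = (word>>20) & 0xfff = 443  ←
mode signed 12b, MSB=0: value = 443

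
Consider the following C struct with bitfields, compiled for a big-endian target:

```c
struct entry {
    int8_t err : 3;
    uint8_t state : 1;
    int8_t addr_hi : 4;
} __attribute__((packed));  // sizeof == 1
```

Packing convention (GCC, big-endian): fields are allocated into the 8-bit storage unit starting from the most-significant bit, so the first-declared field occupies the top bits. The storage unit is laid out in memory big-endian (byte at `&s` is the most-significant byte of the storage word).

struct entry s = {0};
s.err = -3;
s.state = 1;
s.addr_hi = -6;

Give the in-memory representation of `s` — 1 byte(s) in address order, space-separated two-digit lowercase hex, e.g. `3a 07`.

ba

err:3 = -3 → 0x5 << 5 → word 0xa0
state:1 = 1 → 0x1 << 4 → word 0xb0
addr_hi:4 = -6 → 0xa << 0 → word 0xba
word = 0xba → big-endian bytes:
  [0]=0xba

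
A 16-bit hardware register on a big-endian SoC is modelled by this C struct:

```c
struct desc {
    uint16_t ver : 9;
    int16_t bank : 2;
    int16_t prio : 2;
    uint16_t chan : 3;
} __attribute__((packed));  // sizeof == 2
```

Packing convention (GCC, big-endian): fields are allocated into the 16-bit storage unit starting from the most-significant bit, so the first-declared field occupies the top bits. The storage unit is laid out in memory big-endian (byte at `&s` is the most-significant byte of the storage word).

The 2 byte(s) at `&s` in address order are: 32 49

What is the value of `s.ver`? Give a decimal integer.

[0]=0x32 [1]=0x49 (big-endian) → word 0x3249
ver:9 @ bit 7 → (0x3249>>7)&0x1ff = 0x64  ←
bank:2 @ bit 5 → (0x3249>>5)&0x3 = 0x2
prio:2 @ bit 3 → (0x3249>>3)&0x3 = 0x1
chan:3 @ bit 0 → (0x3249>>0)&0x7 = 0x1

100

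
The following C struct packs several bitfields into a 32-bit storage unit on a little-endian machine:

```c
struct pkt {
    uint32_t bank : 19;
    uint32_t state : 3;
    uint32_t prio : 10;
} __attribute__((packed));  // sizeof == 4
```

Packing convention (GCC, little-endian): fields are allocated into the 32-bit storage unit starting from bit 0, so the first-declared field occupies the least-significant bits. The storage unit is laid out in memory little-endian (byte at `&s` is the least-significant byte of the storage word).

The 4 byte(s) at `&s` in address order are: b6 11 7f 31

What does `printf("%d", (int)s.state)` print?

[0]=0xb6 [1]=0x11 [2]=0x7f [3]=0x31 (little-endian) → word 0x317f11b6
bank:19 @ bit 0 → (0x317f11b6>>0)&0x7ffff = 0x711b6
state:3 @ bit 19 → (0x317f11b6>>19)&0x7 = 0x7  ←
prio:10 @ bit 22 → (0x317f11b6>>22)&0x3ff = 0xc5

7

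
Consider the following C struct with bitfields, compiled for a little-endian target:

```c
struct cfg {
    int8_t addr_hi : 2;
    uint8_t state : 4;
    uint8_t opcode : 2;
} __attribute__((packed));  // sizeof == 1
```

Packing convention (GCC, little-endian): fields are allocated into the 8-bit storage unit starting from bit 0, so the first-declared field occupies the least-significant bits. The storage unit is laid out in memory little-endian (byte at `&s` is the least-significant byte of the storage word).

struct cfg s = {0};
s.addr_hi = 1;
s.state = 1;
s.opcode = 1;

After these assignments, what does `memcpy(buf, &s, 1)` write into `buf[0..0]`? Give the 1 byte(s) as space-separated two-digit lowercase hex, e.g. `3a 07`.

45

addr_hi (2b) val=1 bits=0x1 at bit 0: 0x01
state (4b) val=1 bits=0x1 at bit 2: 0x05
opcode (2b) val=1 bits=0x1 at bit 6: 0x45
word = 0x45 → little-endian bytes:
  [0]=0x45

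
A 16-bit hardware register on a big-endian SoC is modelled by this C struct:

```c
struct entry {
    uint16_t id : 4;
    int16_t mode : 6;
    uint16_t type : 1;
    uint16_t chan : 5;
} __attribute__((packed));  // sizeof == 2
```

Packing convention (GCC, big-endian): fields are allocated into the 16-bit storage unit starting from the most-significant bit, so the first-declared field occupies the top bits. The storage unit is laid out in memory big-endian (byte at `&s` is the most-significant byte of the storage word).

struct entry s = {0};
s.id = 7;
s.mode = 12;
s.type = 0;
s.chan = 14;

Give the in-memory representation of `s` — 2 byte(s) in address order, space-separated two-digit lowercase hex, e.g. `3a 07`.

id:4 = 7 → 0x7 << 12 → word 0x7000
mode:6 = 12 → 0xc << 6 → word 0x7300
type:1 = 0 → 0x0 << 5 → word 0x7300
chan:5 = 14 → 0xe << 0 → word 0x730e
word = 0x730e → big-endian bytes:
  [0]=0x73  [1]=0x0e

73 0e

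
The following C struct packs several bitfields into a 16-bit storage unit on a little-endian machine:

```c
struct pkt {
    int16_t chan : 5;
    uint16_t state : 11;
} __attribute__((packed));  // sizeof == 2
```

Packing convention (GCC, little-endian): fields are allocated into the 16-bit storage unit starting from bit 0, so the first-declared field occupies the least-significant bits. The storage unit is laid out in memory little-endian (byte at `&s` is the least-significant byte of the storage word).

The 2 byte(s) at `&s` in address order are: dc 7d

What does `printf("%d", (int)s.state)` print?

[0]=0xdc [1]=0x7d (little-endian) → word 0x7ddc
chan:5 @ bit 0 → (0x7ddc>>0)&0x1f = 0x1c
state:11 @ bit 5 → (0x7ddc>>5)&0x7ff = 0x3ee  ←

1006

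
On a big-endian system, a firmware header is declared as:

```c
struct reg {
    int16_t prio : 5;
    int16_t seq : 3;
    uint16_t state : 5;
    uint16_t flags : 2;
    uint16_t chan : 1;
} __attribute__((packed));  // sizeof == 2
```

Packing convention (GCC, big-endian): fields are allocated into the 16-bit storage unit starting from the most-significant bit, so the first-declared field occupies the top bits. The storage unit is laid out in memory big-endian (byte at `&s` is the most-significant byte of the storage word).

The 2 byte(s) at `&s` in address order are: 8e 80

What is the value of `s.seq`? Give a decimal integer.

[0]=0x8e [1]=0x80 (big-endian) → word 0x8e80
prio [11+:5] = (word>>11) & 0x1f = 17
seq [8+:3] = (word>>8) & 0x7 = 6  ←
state [3+:5] = (word>>3) & 0x1f = 16
flags [1+:2] = (word>>1) & 0x3 = 0
chan [0+:1] = (word>>0) & 0x1 = 0
seq signed 3b, MSB=1: 6 - 8 = -2

-2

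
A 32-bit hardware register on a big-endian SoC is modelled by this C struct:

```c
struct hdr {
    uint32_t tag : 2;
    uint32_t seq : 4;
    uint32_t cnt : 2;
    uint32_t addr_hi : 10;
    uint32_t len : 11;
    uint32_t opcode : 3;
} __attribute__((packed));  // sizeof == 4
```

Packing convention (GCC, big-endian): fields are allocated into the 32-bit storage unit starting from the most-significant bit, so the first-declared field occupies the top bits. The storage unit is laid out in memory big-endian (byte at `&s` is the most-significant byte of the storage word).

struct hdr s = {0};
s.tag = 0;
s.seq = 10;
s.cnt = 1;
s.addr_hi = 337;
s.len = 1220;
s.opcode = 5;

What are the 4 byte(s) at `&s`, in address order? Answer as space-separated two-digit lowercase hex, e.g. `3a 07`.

29 54 66 25

tag:2 = 0 → 0x0 << 30 → word 0x00000000
seq:4 = 10 → 0xa << 26 → word 0x28000000
cnt:2 = 1 → 0x1 << 24 → word 0x29000000
addr_hi:10 = 337 → 0x151 << 14 → word 0x29544000
len:11 = 1220 → 0x4c4 << 3 → word 0x29546620
opcode:3 = 5 → 0x5 << 0 → word 0x29546625
word = 0x29546625 → big-endian bytes:
  [0]=0x29  [1]=0x54  [2]=0x66  [3]=0x25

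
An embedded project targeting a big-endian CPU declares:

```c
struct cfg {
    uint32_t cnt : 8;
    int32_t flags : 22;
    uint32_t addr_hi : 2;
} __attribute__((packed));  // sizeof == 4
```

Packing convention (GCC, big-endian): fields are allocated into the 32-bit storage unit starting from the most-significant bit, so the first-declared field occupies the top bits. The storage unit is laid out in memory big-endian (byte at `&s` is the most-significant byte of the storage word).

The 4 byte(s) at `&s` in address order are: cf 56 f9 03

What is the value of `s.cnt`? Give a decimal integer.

207

[0]=0xcf [1]=0x56 [2]=0xf9 [3]=0x03 (big-endian) → word 0xcf56f903
cnt:8 @ bit 24 → (0xcf56f903>>24)&0xff = 0xcf  ←
flags:22 @ bit 2 → (0xcf56f903>>2)&0x3fffff = 0x15be40
addr_hi:2 @ bit 0 → (0xcf56f903>>0)&0x3 = 0x3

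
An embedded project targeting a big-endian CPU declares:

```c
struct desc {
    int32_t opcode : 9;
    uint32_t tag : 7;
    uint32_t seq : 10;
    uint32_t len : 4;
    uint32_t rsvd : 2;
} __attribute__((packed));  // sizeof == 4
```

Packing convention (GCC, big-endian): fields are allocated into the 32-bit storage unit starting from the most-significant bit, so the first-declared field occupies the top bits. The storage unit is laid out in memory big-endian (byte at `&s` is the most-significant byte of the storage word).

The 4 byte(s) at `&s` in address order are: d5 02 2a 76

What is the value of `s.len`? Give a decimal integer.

13

[0]=0xd5 [1]=0x02 [2]=0x2a [3]=0x76 (big-endian) → word 0xd5022a76
opcode:9 @ bit 23 → (0xd5022a76>>23)&0x1ff = 0x1aa
tag:7 @ bit 16 → (0xd5022a76>>16)&0x7f = 0x2
seq:10 @ bit 6 → (0xd5022a76>>6)&0x3ff = 0xa9
len:4 @ bit 2 → (0xd5022a76>>2)&0xf = 0xd  ←
rsvd:2 @ bit 0 → (0xd5022a76>>0)&0x3 = 0x2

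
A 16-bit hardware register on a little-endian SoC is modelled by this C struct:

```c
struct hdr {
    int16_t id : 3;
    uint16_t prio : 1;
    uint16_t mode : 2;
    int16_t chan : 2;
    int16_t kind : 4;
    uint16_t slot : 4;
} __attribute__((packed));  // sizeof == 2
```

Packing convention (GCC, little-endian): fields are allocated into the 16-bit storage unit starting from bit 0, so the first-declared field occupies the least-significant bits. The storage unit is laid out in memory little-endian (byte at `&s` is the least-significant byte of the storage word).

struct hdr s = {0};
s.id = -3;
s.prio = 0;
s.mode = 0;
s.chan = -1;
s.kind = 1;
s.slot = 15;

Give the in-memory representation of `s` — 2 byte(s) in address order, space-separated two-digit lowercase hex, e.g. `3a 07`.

[0+:3] id=-3 & 0x7 = 0x5; word=0x0005
[3+:1] prio=0 & 0x1 = 0x0; word=0x0005
[4+:2] mode=0 & 0x3 = 0x0; word=0x0005
[6+:2] chan=-1 & 0x3 = 0x3; word=0x00c5
[8+:4] kind=1 & 0xf = 0x1; word=0x01c5
[12+:4] slot=15 & 0xf = 0xf; word=0xf1c5
word = 0xf1c5 → little-endian bytes:
  [0]=0xc5  [1]=0xf1

c5 f1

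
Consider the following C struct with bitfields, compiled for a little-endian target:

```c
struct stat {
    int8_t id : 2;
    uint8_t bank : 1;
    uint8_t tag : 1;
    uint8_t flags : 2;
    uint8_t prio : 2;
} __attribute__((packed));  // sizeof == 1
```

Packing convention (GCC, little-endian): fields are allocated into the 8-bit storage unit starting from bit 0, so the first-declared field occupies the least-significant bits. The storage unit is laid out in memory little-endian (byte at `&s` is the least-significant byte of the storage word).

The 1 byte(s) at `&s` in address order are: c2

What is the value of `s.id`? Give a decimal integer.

[0]=0xc2 (little-endian) → word 0xc2
id [0+:2] = (word>>0) & 0x3 = 2  ←
bank [2+:1] = (word>>2) & 0x1 = 0
tag [3+:1] = (word>>3) & 0x1 = 0
flags [4+:2] = (word>>4) & 0x3 = 0
prio [6+:2] = (word>>6) & 0x3 = 3
id signed 2b, MSB=1: 2 - 4 = -2

-2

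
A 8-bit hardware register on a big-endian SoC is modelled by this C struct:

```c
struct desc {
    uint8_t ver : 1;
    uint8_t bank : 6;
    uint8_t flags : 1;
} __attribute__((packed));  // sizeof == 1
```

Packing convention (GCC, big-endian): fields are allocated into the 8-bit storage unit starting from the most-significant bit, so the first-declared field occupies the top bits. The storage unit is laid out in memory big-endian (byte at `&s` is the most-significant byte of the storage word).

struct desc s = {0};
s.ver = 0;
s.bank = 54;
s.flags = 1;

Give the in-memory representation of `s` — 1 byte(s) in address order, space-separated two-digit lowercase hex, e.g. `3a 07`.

6d

ver (1b) val=0 bits=0x0 at bit 7: 0x00
bank (6b) val=54 bits=0x36 at bit 1: 0x6c
flags (1b) val=1 bits=0x1 at bit 0: 0x6d
word = 0x6d → big-endian bytes:
  [0]=0x6d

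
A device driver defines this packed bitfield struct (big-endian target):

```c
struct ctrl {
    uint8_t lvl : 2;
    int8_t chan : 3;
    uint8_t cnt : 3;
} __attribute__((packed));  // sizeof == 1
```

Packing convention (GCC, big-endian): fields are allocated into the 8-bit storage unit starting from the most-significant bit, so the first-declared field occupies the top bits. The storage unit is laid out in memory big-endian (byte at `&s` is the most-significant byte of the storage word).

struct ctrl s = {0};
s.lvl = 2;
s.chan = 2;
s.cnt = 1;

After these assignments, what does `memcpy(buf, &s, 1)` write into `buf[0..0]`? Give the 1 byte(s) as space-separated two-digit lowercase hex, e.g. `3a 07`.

91

lvl:2 = 2 → 0x2 << 6 → word 0x80
chan:3 = 2 → 0x2 << 3 → word 0x90
cnt:3 = 1 → 0x1 << 0 → word 0x91
word = 0x91 → big-endian bytes:
  [0]=0x91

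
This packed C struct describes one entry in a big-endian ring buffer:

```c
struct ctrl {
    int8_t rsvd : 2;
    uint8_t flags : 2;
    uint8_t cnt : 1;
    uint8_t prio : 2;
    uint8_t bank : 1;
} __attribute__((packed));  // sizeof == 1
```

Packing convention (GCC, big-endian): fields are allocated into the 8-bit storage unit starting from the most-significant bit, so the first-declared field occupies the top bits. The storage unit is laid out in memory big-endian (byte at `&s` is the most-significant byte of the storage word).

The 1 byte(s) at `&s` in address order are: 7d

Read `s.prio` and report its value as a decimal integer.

2

[0]=0x7d (big-endian) → word 0x7d
rsvd [6+:2] = (word>>6) & 0x3 = 1
flags [4+:2] = (word>>4) & 0x3 = 3
cnt [3+:1] = (word>>3) & 0x1 = 1
prio [1+:2] = (word>>1) & 0x3 = 2  ←
bank [0+:1] = (word>>0) & 0x1 = 1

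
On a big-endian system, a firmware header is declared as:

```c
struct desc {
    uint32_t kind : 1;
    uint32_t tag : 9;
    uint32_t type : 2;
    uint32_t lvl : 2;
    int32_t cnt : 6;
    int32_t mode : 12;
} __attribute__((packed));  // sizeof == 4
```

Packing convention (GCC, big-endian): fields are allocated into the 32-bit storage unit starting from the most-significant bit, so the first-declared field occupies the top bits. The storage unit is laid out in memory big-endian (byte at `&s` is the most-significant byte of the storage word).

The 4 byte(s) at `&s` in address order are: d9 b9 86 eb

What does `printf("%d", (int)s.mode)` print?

[0]=0xd9 [1]=0xb9 [2]=0x86 [3]=0xeb (big-endian) → word 0xd9b986eb
kind [31+:1] = (word>>31) & 0x1 = 1
tag [22+:9] = (word>>22) & 0x1ff = 358
type [20+:2] = (word>>20) & 0x3 = 3
lvl [18+:2] = (word>>18) & 0x3 = 2
cnt [12+:6] = (word>>12) & 0x3f = 24
mode [0+:12] = (word>>0) & 0xfff = 1771  ←
mode signed 12b, MSB=0: value = 1771

1771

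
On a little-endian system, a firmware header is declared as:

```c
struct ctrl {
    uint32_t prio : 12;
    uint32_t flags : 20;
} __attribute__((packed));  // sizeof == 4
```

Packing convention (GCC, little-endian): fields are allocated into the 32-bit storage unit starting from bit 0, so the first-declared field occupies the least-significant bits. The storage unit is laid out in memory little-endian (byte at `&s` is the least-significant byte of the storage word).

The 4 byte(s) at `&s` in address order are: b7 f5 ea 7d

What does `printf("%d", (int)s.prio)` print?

[0]=0xb7 [1]=0xf5 [2]=0xea [3]=0x7d (little-endian) → word 0x7deaf5b7
prio:12 @ bit 0 → (0x7deaf5b7>>0)&0xfff = 0x5b7  ←
flags:20 @ bit 12 → (0x7deaf5b7>>12)&0xfffff = 0x7deaf

1463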